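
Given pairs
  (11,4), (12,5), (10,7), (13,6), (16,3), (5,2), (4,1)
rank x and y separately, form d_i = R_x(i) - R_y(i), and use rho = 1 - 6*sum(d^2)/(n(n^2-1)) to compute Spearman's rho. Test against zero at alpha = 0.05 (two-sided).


Step 1: Rank x and y separately (midranks; no ties here).
rank(x): 11->4, 12->5, 10->3, 13->6, 16->7, 5->2, 4->1
rank(y): 4->4, 5->5, 7->7, 6->6, 3->3, 2->2, 1->1
Step 2: d_i = R_x(i) - R_y(i); compute d_i^2.
  (4-4)^2=0, (5-5)^2=0, (3-7)^2=16, (6-6)^2=0, (7-3)^2=16, (2-2)^2=0, (1-1)^2=0
sum(d^2) = 32.
Step 3: rho = 1 - 6*32 / (7*(7^2 - 1)) = 1 - 192/336 = 0.428571.
Step 4: Under H0, t = rho * sqrt((n-2)/(1-rho^2)) = 1.0607 ~ t(5).
Step 5: Two-sided p-value from the t-distribution with 5 df = 0.337368.
Step 6: alpha = 0.05. fail to reject H0.

rho = 0.4286, p = 0.337368, fail to reject H0 at alpha = 0.05.


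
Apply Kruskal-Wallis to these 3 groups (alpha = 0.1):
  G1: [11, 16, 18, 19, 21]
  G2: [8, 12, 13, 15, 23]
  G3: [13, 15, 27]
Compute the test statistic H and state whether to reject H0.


Step 1: Combine all N = 13 observations and assign midranks.
sorted (value, group, rank): (8,G2,1), (11,G1,2), (12,G2,3), (13,G2,4.5), (13,G3,4.5), (15,G2,6.5), (15,G3,6.5), (16,G1,8), (18,G1,9), (19,G1,10), (21,G1,11), (23,G2,12), (27,G3,13)
Step 2: Sum ranks within each group.
R_1 = 40 (n_1 = 5)
R_2 = 27 (n_2 = 5)
R_3 = 24 (n_3 = 3)
Step 3: H = 12/(N(N+1)) * sum(R_i^2/n_i) - 3(N+1)
     = 12/(13*14) * (40^2/5 + 27^2/5 + 24^2/3) - 3*14
     = 0.065934 * 657.8 - 42
     = 1.371429.
Step 4: Ties present; correction factor C = 1 - 12/(13^3 - 13) = 0.994505. Corrected H = 1.371429 / 0.994505 = 1.379006.
Step 5: Under H0, H ~ chi^2(2); p-value = 0.501826.
Step 6: alpha = 0.1. fail to reject H0.

H = 1.3790, df = 2, p = 0.501826, fail to reject H0.


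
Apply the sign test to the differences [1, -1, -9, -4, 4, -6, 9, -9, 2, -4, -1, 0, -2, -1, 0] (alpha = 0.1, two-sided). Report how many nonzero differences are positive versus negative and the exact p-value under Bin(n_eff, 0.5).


Step 1: Discard zero differences. Original n = 15; n_eff = number of nonzero differences = 13.
Nonzero differences (with sign): +1, -1, -9, -4, +4, -6, +9, -9, +2, -4, -1, -2, -1
Step 2: Count signs: positive = 4, negative = 9.
Step 3: Under H0: P(positive) = 0.5, so the number of positives S ~ Bin(13, 0.5).
Step 4: Two-sided exact p-value = sum of Bin(13,0.5) probabilities at or below the observed probability = 0.266846.
Step 5: alpha = 0.1. fail to reject H0.

n_eff = 13, pos = 4, neg = 9, p = 0.266846, fail to reject H0.


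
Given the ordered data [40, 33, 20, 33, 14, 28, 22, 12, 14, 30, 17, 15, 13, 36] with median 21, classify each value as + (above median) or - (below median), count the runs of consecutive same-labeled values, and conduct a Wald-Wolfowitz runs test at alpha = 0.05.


Step 1: Compute median = 21; label A = above, B = below.
Labels in order: AABABAABBABBBA  (n_A = 7, n_B = 7)
Step 2: Count runs R = 9.
Step 3: Under H0 (random ordering), E[R] = 2*n_A*n_B/(n_A+n_B) + 1 = 2*7*7/14 + 1 = 8.0000.
        Var[R] = 2*n_A*n_B*(2*n_A*n_B - n_A - n_B) / ((n_A+n_B)^2 * (n_A+n_B-1)) = 8232/2548 = 3.2308.
        SD[R] = 1.7974.
Step 4: Continuity-corrected z = (R - 0.5 - E[R]) / SD[R] = (9 - 0.5 - 8.0000) / 1.7974 = 0.2782.
Step 5: Two-sided p-value via normal approximation = 2*(1 - Phi(|z|)) = 0.780879.
Step 6: alpha = 0.05. fail to reject H0.

R = 9, z = 0.2782, p = 0.780879, fail to reject H0.


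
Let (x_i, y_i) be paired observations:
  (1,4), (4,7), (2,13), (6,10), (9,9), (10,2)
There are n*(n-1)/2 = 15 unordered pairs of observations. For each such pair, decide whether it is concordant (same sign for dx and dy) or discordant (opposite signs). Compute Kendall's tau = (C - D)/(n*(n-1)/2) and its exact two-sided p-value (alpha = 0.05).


Step 1: Enumerate the 15 unordered pairs (i,j) with i<j and classify each by sign(x_j-x_i) * sign(y_j-y_i).
  (1,2):dx=+3,dy=+3->C; (1,3):dx=+1,dy=+9->C; (1,4):dx=+5,dy=+6->C; (1,5):dx=+8,dy=+5->C
  (1,6):dx=+9,dy=-2->D; (2,3):dx=-2,dy=+6->D; (2,4):dx=+2,dy=+3->C; (2,5):dx=+5,dy=+2->C
  (2,6):dx=+6,dy=-5->D; (3,4):dx=+4,dy=-3->D; (3,5):dx=+7,dy=-4->D; (3,6):dx=+8,dy=-11->D
  (4,5):dx=+3,dy=-1->D; (4,6):dx=+4,dy=-8->D; (5,6):dx=+1,dy=-7->D
Step 2: C = 6, D = 9, total pairs = 15.
Step 3: tau = (C - D)/(n(n-1)/2) = (6 - 9)/15 = -0.200000.
Step 4: Exact two-sided p-value (enumerate n! = 720 permutations of y under H0): p = 0.719444.
Step 5: alpha = 0.05. fail to reject H0.

tau_b = -0.2000 (C=6, D=9), p = 0.719444, fail to reject H0.


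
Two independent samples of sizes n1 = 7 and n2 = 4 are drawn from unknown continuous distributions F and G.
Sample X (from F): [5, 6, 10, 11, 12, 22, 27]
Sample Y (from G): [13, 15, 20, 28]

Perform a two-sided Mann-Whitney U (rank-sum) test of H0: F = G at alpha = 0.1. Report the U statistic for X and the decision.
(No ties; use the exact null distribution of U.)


Step 1: Combine and sort all 11 observations; assign midranks.
sorted (value, group): (5,X), (6,X), (10,X), (11,X), (12,X), (13,Y), (15,Y), (20,Y), (22,X), (27,X), (28,Y)
ranks: 5->1, 6->2, 10->3, 11->4, 12->5, 13->6, 15->7, 20->8, 22->9, 27->10, 28->11
Step 2: Rank sum for X: R1 = 1 + 2 + 3 + 4 + 5 + 9 + 10 = 34.
Step 3: U_X = R1 - n1(n1+1)/2 = 34 - 7*8/2 = 34 - 28 = 6.
       U_Y = n1*n2 - U_X = 28 - 6 = 22.
Step 4: No ties, so the exact null distribution of U (based on enumerating the C(11,7) = 330 equally likely rank assignments) gives the two-sided p-value.
Step 5: p-value = 0.163636; compare to alpha = 0.1. fail to reject H0.

U_X = 6, p = 0.163636, fail to reject H0 at alpha = 0.1.


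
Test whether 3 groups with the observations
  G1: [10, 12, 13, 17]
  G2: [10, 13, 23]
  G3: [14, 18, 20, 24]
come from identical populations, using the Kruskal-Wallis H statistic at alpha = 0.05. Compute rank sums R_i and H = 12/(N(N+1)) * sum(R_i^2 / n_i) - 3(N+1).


Step 1: Combine all N = 11 observations and assign midranks.
sorted (value, group, rank): (10,G1,1.5), (10,G2,1.5), (12,G1,3), (13,G1,4.5), (13,G2,4.5), (14,G3,6), (17,G1,7), (18,G3,8), (20,G3,9), (23,G2,10), (24,G3,11)
Step 2: Sum ranks within each group.
R_1 = 16 (n_1 = 4)
R_2 = 16 (n_2 = 3)
R_3 = 34 (n_3 = 4)
Step 3: H = 12/(N(N+1)) * sum(R_i^2/n_i) - 3(N+1)
     = 12/(11*12) * (16^2/4 + 16^2/3 + 34^2/4) - 3*12
     = 0.090909 * 438.333 - 36
     = 3.848485.
Step 4: Ties present; correction factor C = 1 - 12/(11^3 - 11) = 0.990909. Corrected H = 3.848485 / 0.990909 = 3.883792.
Step 5: Under H0, H ~ chi^2(2); p-value = 0.143432.
Step 6: alpha = 0.05. fail to reject H0.

H = 3.8838, df = 2, p = 0.143432, fail to reject H0.


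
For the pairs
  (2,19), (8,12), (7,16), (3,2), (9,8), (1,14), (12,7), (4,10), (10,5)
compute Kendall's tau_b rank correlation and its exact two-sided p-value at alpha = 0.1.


Step 1: Enumerate the 36 unordered pairs (i,j) with i<j and classify each by sign(x_j-x_i) * sign(y_j-y_i).
  (1,2):dx=+6,dy=-7->D; (1,3):dx=+5,dy=-3->D; (1,4):dx=+1,dy=-17->D; (1,5):dx=+7,dy=-11->D
  (1,6):dx=-1,dy=-5->C; (1,7):dx=+10,dy=-12->D; (1,8):dx=+2,dy=-9->D; (1,9):dx=+8,dy=-14->D
  (2,3):dx=-1,dy=+4->D; (2,4):dx=-5,dy=-10->C; (2,5):dx=+1,dy=-4->D; (2,6):dx=-7,dy=+2->D
  (2,7):dx=+4,dy=-5->D; (2,8):dx=-4,dy=-2->C; (2,9):dx=+2,dy=-7->D; (3,4):dx=-4,dy=-14->C
  (3,5):dx=+2,dy=-8->D; (3,6):dx=-6,dy=-2->C; (3,7):dx=+5,dy=-9->D; (3,8):dx=-3,dy=-6->C
  (3,9):dx=+3,dy=-11->D; (4,5):dx=+6,dy=+6->C; (4,6):dx=-2,dy=+12->D; (4,7):dx=+9,dy=+5->C
  (4,8):dx=+1,dy=+8->C; (4,9):dx=+7,dy=+3->C; (5,6):dx=-8,dy=+6->D; (5,7):dx=+3,dy=-1->D
  (5,8):dx=-5,dy=+2->D; (5,9):dx=+1,dy=-3->D; (6,7):dx=+11,dy=-7->D; (6,8):dx=+3,dy=-4->D
  (6,9):dx=+9,dy=-9->D; (7,8):dx=-8,dy=+3->D; (7,9):dx=-2,dy=-2->C; (8,9):dx=+6,dy=-5->D
Step 2: C = 11, D = 25, total pairs = 36.
Step 3: tau = (C - D)/(n(n-1)/2) = (11 - 25)/36 = -0.388889.
Step 4: Exact two-sided p-value (enumerate n! = 362880 permutations of y under H0): p = 0.180181.
Step 5: alpha = 0.1. fail to reject H0.

tau_b = -0.3889 (C=11, D=25), p = 0.180181, fail to reject H0.


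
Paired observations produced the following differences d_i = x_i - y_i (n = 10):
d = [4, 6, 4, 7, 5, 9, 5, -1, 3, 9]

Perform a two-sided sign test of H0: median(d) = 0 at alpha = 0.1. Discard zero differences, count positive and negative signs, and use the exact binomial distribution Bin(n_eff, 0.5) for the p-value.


Step 1: Discard zero differences. Original n = 10; n_eff = number of nonzero differences = 10.
Nonzero differences (with sign): +4, +6, +4, +7, +5, +9, +5, -1, +3, +9
Step 2: Count signs: positive = 9, negative = 1.
Step 3: Under H0: P(positive) = 0.5, so the number of positives S ~ Bin(10, 0.5).
Step 4: Two-sided exact p-value = sum of Bin(10,0.5) probabilities at or below the observed probability = 0.021484.
Step 5: alpha = 0.1. reject H0.

n_eff = 10, pos = 9, neg = 1, p = 0.021484, reject H0.


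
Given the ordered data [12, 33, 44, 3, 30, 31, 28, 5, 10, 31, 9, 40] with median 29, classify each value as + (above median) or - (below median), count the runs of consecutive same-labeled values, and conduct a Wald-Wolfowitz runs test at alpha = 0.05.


Step 1: Compute median = 29; label A = above, B = below.
Labels in order: BAABAABBBABA  (n_A = 6, n_B = 6)
Step 2: Count runs R = 8.
Step 3: Under H0 (random ordering), E[R] = 2*n_A*n_B/(n_A+n_B) + 1 = 2*6*6/12 + 1 = 7.0000.
        Var[R] = 2*n_A*n_B*(2*n_A*n_B - n_A - n_B) / ((n_A+n_B)^2 * (n_A+n_B-1)) = 4320/1584 = 2.7273.
        SD[R] = 1.6514.
Step 4: Continuity-corrected z = (R - 0.5 - E[R]) / SD[R] = (8 - 0.5 - 7.0000) / 1.6514 = 0.3028.
Step 5: Two-sided p-value via normal approximation = 2*(1 - Phi(|z|)) = 0.762069.
Step 6: alpha = 0.05. fail to reject H0.

R = 8, z = 0.3028, p = 0.762069, fail to reject H0.


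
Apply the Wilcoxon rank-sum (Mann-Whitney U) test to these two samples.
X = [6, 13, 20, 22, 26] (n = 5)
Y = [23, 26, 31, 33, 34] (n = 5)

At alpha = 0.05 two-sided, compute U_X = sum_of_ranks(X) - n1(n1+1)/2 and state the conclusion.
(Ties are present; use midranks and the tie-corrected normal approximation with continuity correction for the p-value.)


Step 1: Combine and sort all 10 observations; assign midranks.
sorted (value, group): (6,X), (13,X), (20,X), (22,X), (23,Y), (26,X), (26,Y), (31,Y), (33,Y), (34,Y)
ranks: 6->1, 13->2, 20->3, 22->4, 23->5, 26->6.5, 26->6.5, 31->8, 33->9, 34->10
Step 2: Rank sum for X: R1 = 1 + 2 + 3 + 4 + 6.5 = 16.5.
Step 3: U_X = R1 - n1(n1+1)/2 = 16.5 - 5*6/2 = 16.5 - 15 = 1.5.
       U_Y = n1*n2 - U_X = 25 - 1.5 = 23.5.
Step 4: Ties are present, so use the tie-corrected normal approximation (with continuity correction) for the p-value.
Step 5: p-value = 0.027803; compare to alpha = 0.05. reject H0.

U_X = 1.5, p = 0.027803, reject H0 at alpha = 0.05.


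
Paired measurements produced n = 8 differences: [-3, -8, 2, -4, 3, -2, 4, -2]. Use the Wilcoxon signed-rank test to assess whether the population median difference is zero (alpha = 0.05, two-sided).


Step 1: Drop any zero differences (none here) and take |d_i|.
|d| = [3, 8, 2, 4, 3, 2, 4, 2]
Step 2: Midrank |d_i| (ties get averaged ranks).
ranks: |3|->4.5, |8|->8, |2|->2, |4|->6.5, |3|->4.5, |2|->2, |4|->6.5, |2|->2
Step 3: Attach original signs; sum ranks with positive sign and with negative sign.
W+ = 2 + 4.5 + 6.5 = 13
W- = 4.5 + 8 + 6.5 + 2 + 2 = 23
(Check: W+ + W- = 36 should equal n(n+1)/2 = 36.)
Step 4: Test statistic W = min(W+, W-) = 13.
Step 5: Ties in |d|, so use the tie-corrected normal approximation.
        E[W] = n(n+1)/4 = 8*9/4 = 18.
        Tie groups: |d|=2 (t=3), |d|=3 (t=2), |d|=4 (t=2); sum(t^3 - t) = 36.
        Var[W] = n(n+1)(2n+1)/24 - sum(t^3-t)/48 = 1224/24 - 36/48 = 50.25.
        z = (W - E[W]) / sqrt(Var[W]) = (13 - 18) / 7.0887 = -0.7053.
        Two-sided p = 2*Phi(z) = 0.480595.
Step 6: alpha = 0.05. fail to reject H0.

W+ = 13, W- = 23, W = min = 13, p = 0.480595, fail to reject H0.


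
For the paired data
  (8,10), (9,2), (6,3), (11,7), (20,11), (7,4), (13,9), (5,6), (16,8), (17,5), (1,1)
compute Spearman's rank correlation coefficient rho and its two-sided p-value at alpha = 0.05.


Step 1: Rank x and y separately (midranks; no ties here).
rank(x): 8->5, 9->6, 6->3, 11->7, 20->11, 7->4, 13->8, 5->2, 16->9, 17->10, 1->1
rank(y): 10->10, 2->2, 3->3, 7->7, 11->11, 4->4, 9->9, 6->6, 8->8, 5->5, 1->1
Step 2: d_i = R_x(i) - R_y(i); compute d_i^2.
  (5-10)^2=25, (6-2)^2=16, (3-3)^2=0, (7-7)^2=0, (11-11)^2=0, (4-4)^2=0, (8-9)^2=1, (2-6)^2=16, (9-8)^2=1, (10-5)^2=25, (1-1)^2=0
sum(d^2) = 84.
Step 3: rho = 1 - 6*84 / (11*(11^2 - 1)) = 1 - 504/1320 = 0.618182.
Step 4: Under H0, t = rho * sqrt((n-2)/(1-rho^2)) = 2.3594 ~ t(9).
Step 5: Two-sided p-value from the t-distribution with 9 df = 0.042646.
Step 6: alpha = 0.05. reject H0.

rho = 0.6182, p = 0.042646, reject H0 at alpha = 0.05.


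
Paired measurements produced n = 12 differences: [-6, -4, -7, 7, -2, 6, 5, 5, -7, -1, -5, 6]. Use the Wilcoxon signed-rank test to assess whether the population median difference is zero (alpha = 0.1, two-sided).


Step 1: Drop any zero differences (none here) and take |d_i|.
|d| = [6, 4, 7, 7, 2, 6, 5, 5, 7, 1, 5, 6]
Step 2: Midrank |d_i| (ties get averaged ranks).
ranks: |6|->8, |4|->3, |7|->11, |7|->11, |2|->2, |6|->8, |5|->5, |5|->5, |7|->11, |1|->1, |5|->5, |6|->8
Step 3: Attach original signs; sum ranks with positive sign and with negative sign.
W+ = 11 + 8 + 5 + 5 + 8 = 37
W- = 8 + 3 + 11 + 2 + 11 + 1 + 5 = 41
(Check: W+ + W- = 78 should equal n(n+1)/2 = 78.)
Step 4: Test statistic W = min(W+, W-) = 37.
Step 5: Ties in |d|, so use the tie-corrected normal approximation.
        E[W] = n(n+1)/4 = 12*13/4 = 39.
        Tie groups: |d|=5 (t=3), |d|=6 (t=3), |d|=7 (t=3); sum(t^3 - t) = 72.
        Var[W] = n(n+1)(2n+1)/24 - sum(t^3-t)/48 = 3900/24 - 72/48 = 161.
        z = (W - E[W]) / sqrt(Var[W]) = (37 - 39) / 12.6886 = -0.1576.
        Two-sided p = 2*Phi(z) = 0.874755.
Step 6: alpha = 0.1. fail to reject H0.

W+ = 37, W- = 41, W = min = 37, p = 0.874755, fail to reject H0.


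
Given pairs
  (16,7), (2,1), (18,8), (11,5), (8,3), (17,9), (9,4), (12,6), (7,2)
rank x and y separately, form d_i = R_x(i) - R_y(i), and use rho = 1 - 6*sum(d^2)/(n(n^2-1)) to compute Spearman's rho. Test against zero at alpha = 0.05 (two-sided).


Step 1: Rank x and y separately (midranks; no ties here).
rank(x): 16->7, 2->1, 18->9, 11->5, 8->3, 17->8, 9->4, 12->6, 7->2
rank(y): 7->7, 1->1, 8->8, 5->5, 3->3, 9->9, 4->4, 6->6, 2->2
Step 2: d_i = R_x(i) - R_y(i); compute d_i^2.
  (7-7)^2=0, (1-1)^2=0, (9-8)^2=1, (5-5)^2=0, (3-3)^2=0, (8-9)^2=1, (4-4)^2=0, (6-6)^2=0, (2-2)^2=0
sum(d^2) = 2.
Step 3: rho = 1 - 6*2 / (9*(9^2 - 1)) = 1 - 12/720 = 0.983333.
Step 4: Under H0, t = rho * sqrt((n-2)/(1-rho^2)) = 14.3096 ~ t(7).
Step 5: Two-sided p-value from the t-distribution with 7 df = 0.000002.
Step 6: alpha = 0.05. reject H0.

rho = 0.9833, p = 0.000002, reject H0 at alpha = 0.05.


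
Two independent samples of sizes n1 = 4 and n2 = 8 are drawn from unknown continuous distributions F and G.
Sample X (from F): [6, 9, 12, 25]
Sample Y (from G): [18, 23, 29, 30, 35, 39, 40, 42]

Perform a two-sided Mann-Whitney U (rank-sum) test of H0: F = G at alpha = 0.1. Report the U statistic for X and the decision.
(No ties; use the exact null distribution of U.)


Step 1: Combine and sort all 12 observations; assign midranks.
sorted (value, group): (6,X), (9,X), (12,X), (18,Y), (23,Y), (25,X), (29,Y), (30,Y), (35,Y), (39,Y), (40,Y), (42,Y)
ranks: 6->1, 9->2, 12->3, 18->4, 23->5, 25->6, 29->7, 30->8, 35->9, 39->10, 40->11, 42->12
Step 2: Rank sum for X: R1 = 1 + 2 + 3 + 6 = 12.
Step 3: U_X = R1 - n1(n1+1)/2 = 12 - 4*5/2 = 12 - 10 = 2.
       U_Y = n1*n2 - U_X = 32 - 2 = 30.
Step 4: No ties, so the exact null distribution of U (based on enumerating the C(12,4) = 495 equally likely rank assignments) gives the two-sided p-value.
Step 5: p-value = 0.016162; compare to alpha = 0.1. reject H0.

U_X = 2, p = 0.016162, reject H0 at alpha = 0.1.


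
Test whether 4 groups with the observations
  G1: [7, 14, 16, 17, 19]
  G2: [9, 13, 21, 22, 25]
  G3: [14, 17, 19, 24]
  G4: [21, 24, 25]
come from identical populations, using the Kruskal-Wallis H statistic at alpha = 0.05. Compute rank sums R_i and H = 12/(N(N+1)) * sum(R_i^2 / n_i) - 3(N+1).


Step 1: Combine all N = 17 observations and assign midranks.
sorted (value, group, rank): (7,G1,1), (9,G2,2), (13,G2,3), (14,G1,4.5), (14,G3,4.5), (16,G1,6), (17,G1,7.5), (17,G3,7.5), (19,G1,9.5), (19,G3,9.5), (21,G2,11.5), (21,G4,11.5), (22,G2,13), (24,G3,14.5), (24,G4,14.5), (25,G2,16.5), (25,G4,16.5)
Step 2: Sum ranks within each group.
R_1 = 28.5 (n_1 = 5)
R_2 = 46 (n_2 = 5)
R_3 = 36 (n_3 = 4)
R_4 = 42.5 (n_4 = 3)
Step 3: H = 12/(N(N+1)) * sum(R_i^2/n_i) - 3(N+1)
     = 12/(17*18) * (28.5^2/5 + 46^2/5 + 36^2/4 + 42.5^2/3) - 3*18
     = 0.039216 * 1511.73 - 54
     = 5.283660.
Step 4: Ties present; correction factor C = 1 - 36/(17^3 - 17) = 0.992647. Corrected H = 5.283660 / 0.992647 = 5.322798.
Step 5: Under H0, H ~ chi^2(3); p-value = 0.149630.
Step 6: alpha = 0.05. fail to reject H0.

H = 5.3228, df = 3, p = 0.149630, fail to reject H0.


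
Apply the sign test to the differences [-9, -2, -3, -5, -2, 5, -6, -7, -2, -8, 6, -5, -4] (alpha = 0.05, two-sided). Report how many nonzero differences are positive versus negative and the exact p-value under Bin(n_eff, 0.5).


Step 1: Discard zero differences. Original n = 13; n_eff = number of nonzero differences = 13.
Nonzero differences (with sign): -9, -2, -3, -5, -2, +5, -6, -7, -2, -8, +6, -5, -4
Step 2: Count signs: positive = 2, negative = 11.
Step 3: Under H0: P(positive) = 0.5, so the number of positives S ~ Bin(13, 0.5).
Step 4: Two-sided exact p-value = sum of Bin(13,0.5) probabilities at or below the observed probability = 0.022461.
Step 5: alpha = 0.05. reject H0.

n_eff = 13, pos = 2, neg = 11, p = 0.022461, reject H0.


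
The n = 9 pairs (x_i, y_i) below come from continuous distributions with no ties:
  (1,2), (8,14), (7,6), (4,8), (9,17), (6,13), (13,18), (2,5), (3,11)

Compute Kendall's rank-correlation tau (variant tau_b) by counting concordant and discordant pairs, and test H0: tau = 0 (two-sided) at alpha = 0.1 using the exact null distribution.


Step 1: Enumerate the 36 unordered pairs (i,j) with i<j and classify each by sign(x_j-x_i) * sign(y_j-y_i).
  (1,2):dx=+7,dy=+12->C; (1,3):dx=+6,dy=+4->C; (1,4):dx=+3,dy=+6->C; (1,5):dx=+8,dy=+15->C
  (1,6):dx=+5,dy=+11->C; (1,7):dx=+12,dy=+16->C; (1,8):dx=+1,dy=+3->C; (1,9):dx=+2,dy=+9->C
  (2,3):dx=-1,dy=-8->C; (2,4):dx=-4,dy=-6->C; (2,5):dx=+1,dy=+3->C; (2,6):dx=-2,dy=-1->C
  (2,7):dx=+5,dy=+4->C; (2,8):dx=-6,dy=-9->C; (2,9):dx=-5,dy=-3->C; (3,4):dx=-3,dy=+2->D
  (3,5):dx=+2,dy=+11->C; (3,6):dx=-1,dy=+7->D; (3,7):dx=+6,dy=+12->C; (3,8):dx=-5,dy=-1->C
  (3,9):dx=-4,dy=+5->D; (4,5):dx=+5,dy=+9->C; (4,6):dx=+2,dy=+5->C; (4,7):dx=+9,dy=+10->C
  (4,8):dx=-2,dy=-3->C; (4,9):dx=-1,dy=+3->D; (5,6):dx=-3,dy=-4->C; (5,7):dx=+4,dy=+1->C
  (5,8):dx=-7,dy=-12->C; (5,9):dx=-6,dy=-6->C; (6,7):dx=+7,dy=+5->C; (6,8):dx=-4,dy=-8->C
  (6,9):dx=-3,dy=-2->C; (7,8):dx=-11,dy=-13->C; (7,9):dx=-10,dy=-7->C; (8,9):dx=+1,dy=+6->C
Step 2: C = 32, D = 4, total pairs = 36.
Step 3: tau = (C - D)/(n(n-1)/2) = (32 - 4)/36 = 0.777778.
Step 4: Exact two-sided p-value (enumerate n! = 362880 permutations of y under H0): p = 0.002425.
Step 5: alpha = 0.1. reject H0.

tau_b = 0.7778 (C=32, D=4), p = 0.002425, reject H0.


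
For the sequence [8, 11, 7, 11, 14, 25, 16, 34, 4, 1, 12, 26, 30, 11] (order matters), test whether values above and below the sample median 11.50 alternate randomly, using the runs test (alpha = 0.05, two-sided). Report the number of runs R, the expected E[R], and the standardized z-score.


Step 1: Compute median = 11.50; label A = above, B = below.
Labels in order: BBBBAAAABBAAAB  (n_A = 7, n_B = 7)
Step 2: Count runs R = 5.
Step 3: Under H0 (random ordering), E[R] = 2*n_A*n_B/(n_A+n_B) + 1 = 2*7*7/14 + 1 = 8.0000.
        Var[R] = 2*n_A*n_B*(2*n_A*n_B - n_A - n_B) / ((n_A+n_B)^2 * (n_A+n_B-1)) = 8232/2548 = 3.2308.
        SD[R] = 1.7974.
Step 4: Continuity-corrected z = (R + 0.5 - E[R]) / SD[R] = (5 + 0.5 - 8.0000) / 1.7974 = -1.3909.
Step 5: Two-sided p-value via normal approximation = 2*(1 - Phi(|z|)) = 0.164264.
Step 6: alpha = 0.05. fail to reject H0.

R = 5, z = -1.3909, p = 0.164264, fail to reject H0.


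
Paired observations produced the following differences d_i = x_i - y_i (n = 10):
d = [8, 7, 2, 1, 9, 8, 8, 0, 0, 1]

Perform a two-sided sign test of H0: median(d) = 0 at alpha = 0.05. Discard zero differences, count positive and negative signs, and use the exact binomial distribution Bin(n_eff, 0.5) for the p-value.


Step 1: Discard zero differences. Original n = 10; n_eff = number of nonzero differences = 8.
Nonzero differences (with sign): +8, +7, +2, +1, +9, +8, +8, +1
Step 2: Count signs: positive = 8, negative = 0.
Step 3: Under H0: P(positive) = 0.5, so the number of positives S ~ Bin(8, 0.5).
Step 4: Two-sided exact p-value = sum of Bin(8,0.5) probabilities at or below the observed probability = 0.007812.
Step 5: alpha = 0.05. reject H0.

n_eff = 8, pos = 8, neg = 0, p = 0.007812, reject H0.


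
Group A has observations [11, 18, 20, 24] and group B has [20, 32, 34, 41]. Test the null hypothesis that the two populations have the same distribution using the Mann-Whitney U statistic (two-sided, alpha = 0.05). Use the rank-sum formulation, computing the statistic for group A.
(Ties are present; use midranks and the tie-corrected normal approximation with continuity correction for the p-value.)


Step 1: Combine and sort all 8 observations; assign midranks.
sorted (value, group): (11,X), (18,X), (20,X), (20,Y), (24,X), (32,Y), (34,Y), (41,Y)
ranks: 11->1, 18->2, 20->3.5, 20->3.5, 24->5, 32->6, 34->7, 41->8
Step 2: Rank sum for X: R1 = 1 + 2 + 3.5 + 5 = 11.5.
Step 3: U_X = R1 - n1(n1+1)/2 = 11.5 - 4*5/2 = 11.5 - 10 = 1.5.
       U_Y = n1*n2 - U_X = 16 - 1.5 = 14.5.
Step 4: Ties are present, so use the tie-corrected normal approximation (with continuity correction) for the p-value.
Step 5: p-value = 0.081429; compare to alpha = 0.05. fail to reject H0.

U_X = 1.5, p = 0.081429, fail to reject H0 at alpha = 0.05.


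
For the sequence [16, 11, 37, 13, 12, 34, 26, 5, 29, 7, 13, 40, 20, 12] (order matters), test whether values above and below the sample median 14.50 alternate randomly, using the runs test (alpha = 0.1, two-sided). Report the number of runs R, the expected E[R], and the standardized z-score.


Step 1: Compute median = 14.50; label A = above, B = below.
Labels in order: ABABBAABABBAAB  (n_A = 7, n_B = 7)
Step 2: Count runs R = 10.
Step 3: Under H0 (random ordering), E[R] = 2*n_A*n_B/(n_A+n_B) + 1 = 2*7*7/14 + 1 = 8.0000.
        Var[R] = 2*n_A*n_B*(2*n_A*n_B - n_A - n_B) / ((n_A+n_B)^2 * (n_A+n_B-1)) = 8232/2548 = 3.2308.
        SD[R] = 1.7974.
Step 4: Continuity-corrected z = (R - 0.5 - E[R]) / SD[R] = (10 - 0.5 - 8.0000) / 1.7974 = 0.8345.
Step 5: Two-sided p-value via normal approximation = 2*(1 - Phi(|z|)) = 0.403986.
Step 6: alpha = 0.1. fail to reject H0.

R = 10, z = 0.8345, p = 0.403986, fail to reject H0.


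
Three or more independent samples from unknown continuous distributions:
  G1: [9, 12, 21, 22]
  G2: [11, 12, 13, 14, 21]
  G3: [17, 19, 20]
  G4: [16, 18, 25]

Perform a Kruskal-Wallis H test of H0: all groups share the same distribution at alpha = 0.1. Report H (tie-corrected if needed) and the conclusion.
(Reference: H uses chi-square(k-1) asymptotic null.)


Step 1: Combine all N = 15 observations and assign midranks.
sorted (value, group, rank): (9,G1,1), (11,G2,2), (12,G1,3.5), (12,G2,3.5), (13,G2,5), (14,G2,6), (16,G4,7), (17,G3,8), (18,G4,9), (19,G3,10), (20,G3,11), (21,G1,12.5), (21,G2,12.5), (22,G1,14), (25,G4,15)
Step 2: Sum ranks within each group.
R_1 = 31 (n_1 = 4)
R_2 = 29 (n_2 = 5)
R_3 = 29 (n_3 = 3)
R_4 = 31 (n_4 = 3)
Step 3: H = 12/(N(N+1)) * sum(R_i^2/n_i) - 3(N+1)
     = 12/(15*16) * (31^2/4 + 29^2/5 + 29^2/3 + 31^2/3) - 3*16
     = 0.050000 * 1009.12 - 48
     = 2.455833.
Step 4: Ties present; correction factor C = 1 - 12/(15^3 - 15) = 0.996429. Corrected H = 2.455833 / 0.996429 = 2.464636.
Step 5: Under H0, H ~ chi^2(3); p-value = 0.481716.
Step 6: alpha = 0.1. fail to reject H0.

H = 2.4646, df = 3, p = 0.481716, fail to reject H0.


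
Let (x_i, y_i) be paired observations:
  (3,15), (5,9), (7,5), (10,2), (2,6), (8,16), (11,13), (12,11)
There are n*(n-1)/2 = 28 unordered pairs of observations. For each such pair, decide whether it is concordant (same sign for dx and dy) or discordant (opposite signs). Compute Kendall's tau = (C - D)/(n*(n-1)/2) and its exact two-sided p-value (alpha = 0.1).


Step 1: Enumerate the 28 unordered pairs (i,j) with i<j and classify each by sign(x_j-x_i) * sign(y_j-y_i).
  (1,2):dx=+2,dy=-6->D; (1,3):dx=+4,dy=-10->D; (1,4):dx=+7,dy=-13->D; (1,5):dx=-1,dy=-9->C
  (1,6):dx=+5,dy=+1->C; (1,7):dx=+8,dy=-2->D; (1,8):dx=+9,dy=-4->D; (2,3):dx=+2,dy=-4->D
  (2,4):dx=+5,dy=-7->D; (2,5):dx=-3,dy=-3->C; (2,6):dx=+3,dy=+7->C; (2,7):dx=+6,dy=+4->C
  (2,8):dx=+7,dy=+2->C; (3,4):dx=+3,dy=-3->D; (3,5):dx=-5,dy=+1->D; (3,6):dx=+1,dy=+11->C
  (3,7):dx=+4,dy=+8->C; (3,8):dx=+5,dy=+6->C; (4,5):dx=-8,dy=+4->D; (4,6):dx=-2,dy=+14->D
  (4,7):dx=+1,dy=+11->C; (4,8):dx=+2,dy=+9->C; (5,6):dx=+6,dy=+10->C; (5,7):dx=+9,dy=+7->C
  (5,8):dx=+10,dy=+5->C; (6,7):dx=+3,dy=-3->D; (6,8):dx=+4,dy=-5->D; (7,8):dx=+1,dy=-2->D
Step 2: C = 14, D = 14, total pairs = 28.
Step 3: tau = (C - D)/(n(n-1)/2) = (14 - 14)/28 = 0.000000.
Step 4: Exact two-sided p-value (enumerate n! = 40320 permutations of y under H0): p = 1.000000.
Step 5: alpha = 0.1. fail to reject H0.

tau_b = 0.0000 (C=14, D=14), p = 1.000000, fail to reject H0.


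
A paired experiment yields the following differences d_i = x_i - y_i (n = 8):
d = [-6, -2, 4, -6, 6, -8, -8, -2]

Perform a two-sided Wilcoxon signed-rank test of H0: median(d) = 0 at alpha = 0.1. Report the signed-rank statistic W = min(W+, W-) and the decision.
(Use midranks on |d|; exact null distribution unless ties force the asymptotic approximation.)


Step 1: Drop any zero differences (none here) and take |d_i|.
|d| = [6, 2, 4, 6, 6, 8, 8, 2]
Step 2: Midrank |d_i| (ties get averaged ranks).
ranks: |6|->5, |2|->1.5, |4|->3, |6|->5, |6|->5, |8|->7.5, |8|->7.5, |2|->1.5
Step 3: Attach original signs; sum ranks with positive sign and with negative sign.
W+ = 3 + 5 = 8
W- = 5 + 1.5 + 5 + 7.5 + 7.5 + 1.5 = 28
(Check: W+ + W- = 36 should equal n(n+1)/2 = 36.)
Step 4: Test statistic W = min(W+, W-) = 8.
Step 5: Ties in |d|, so use the tie-corrected normal approximation.
        E[W] = n(n+1)/4 = 8*9/4 = 18.
        Tie groups: |d|=2 (t=2), |d|=6 (t=3), |d|=8 (t=2); sum(t^3 - t) = 36.
        Var[W] = n(n+1)(2n+1)/24 - sum(t^3-t)/48 = 1224/24 - 36/48 = 50.25.
        z = (W - E[W]) / sqrt(Var[W]) = (8 - 18) / 7.0887 = -1.4107.
        Two-sided p = 2*Phi(z) = 0.158336.
Step 6: alpha = 0.1. fail to reject H0.

W+ = 8, W- = 28, W = min = 8, p = 0.158336, fail to reject H0.


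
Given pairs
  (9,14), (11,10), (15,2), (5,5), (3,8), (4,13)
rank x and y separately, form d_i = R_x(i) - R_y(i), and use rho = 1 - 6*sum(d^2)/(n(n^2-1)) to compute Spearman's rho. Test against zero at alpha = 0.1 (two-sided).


Step 1: Rank x and y separately (midranks; no ties here).
rank(x): 9->4, 11->5, 15->6, 5->3, 3->1, 4->2
rank(y): 14->6, 10->4, 2->1, 5->2, 8->3, 13->5
Step 2: d_i = R_x(i) - R_y(i); compute d_i^2.
  (4-6)^2=4, (5-4)^2=1, (6-1)^2=25, (3-2)^2=1, (1-3)^2=4, (2-5)^2=9
sum(d^2) = 44.
Step 3: rho = 1 - 6*44 / (6*(6^2 - 1)) = 1 - 264/210 = -0.257143.
Step 4: Under H0, t = rho * sqrt((n-2)/(1-rho^2)) = -0.5322 ~ t(4).
Step 5: Two-sided p-value from the t-distribution with 4 df = 0.622787.
Step 6: alpha = 0.1. fail to reject H0.

rho = -0.2571, p = 0.622787, fail to reject H0 at alpha = 0.1.


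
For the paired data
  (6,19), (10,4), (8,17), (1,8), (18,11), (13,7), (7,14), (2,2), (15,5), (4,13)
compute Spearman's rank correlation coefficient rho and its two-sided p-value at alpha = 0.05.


Step 1: Rank x and y separately (midranks; no ties here).
rank(x): 6->4, 10->7, 8->6, 1->1, 18->10, 13->8, 7->5, 2->2, 15->9, 4->3
rank(y): 19->10, 4->2, 17->9, 8->5, 11->6, 7->4, 14->8, 2->1, 5->3, 13->7
Step 2: d_i = R_x(i) - R_y(i); compute d_i^2.
  (4-10)^2=36, (7-2)^2=25, (6-9)^2=9, (1-5)^2=16, (10-6)^2=16, (8-4)^2=16, (5-8)^2=9, (2-1)^2=1, (9-3)^2=36, (3-7)^2=16
sum(d^2) = 180.
Step 3: rho = 1 - 6*180 / (10*(10^2 - 1)) = 1 - 1080/990 = -0.090909.
Step 4: Under H0, t = rho * sqrt((n-2)/(1-rho^2)) = -0.2582 ~ t(8).
Step 5: Two-sided p-value from the t-distribution with 8 df = 0.802772.
Step 6: alpha = 0.05. fail to reject H0.

rho = -0.0909, p = 0.802772, fail to reject H0 at alpha = 0.05.


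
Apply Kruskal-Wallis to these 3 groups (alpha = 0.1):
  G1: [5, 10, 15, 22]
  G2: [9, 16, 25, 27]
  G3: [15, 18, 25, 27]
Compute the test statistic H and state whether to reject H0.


Step 1: Combine all N = 12 observations and assign midranks.
sorted (value, group, rank): (5,G1,1), (9,G2,2), (10,G1,3), (15,G1,4.5), (15,G3,4.5), (16,G2,6), (18,G3,7), (22,G1,8), (25,G2,9.5), (25,G3,9.5), (27,G2,11.5), (27,G3,11.5)
Step 2: Sum ranks within each group.
R_1 = 16.5 (n_1 = 4)
R_2 = 29 (n_2 = 4)
R_3 = 32.5 (n_3 = 4)
Step 3: H = 12/(N(N+1)) * sum(R_i^2/n_i) - 3(N+1)
     = 12/(12*13) * (16.5^2/4 + 29^2/4 + 32.5^2/4) - 3*13
     = 0.076923 * 542.375 - 39
     = 2.721154.
Step 4: Ties present; correction factor C = 1 - 18/(12^3 - 12) = 0.989510. Corrected H = 2.721154 / 0.989510 = 2.750000.
Step 5: Under H0, H ~ chi^2(2); p-value = 0.252840.
Step 6: alpha = 0.1. fail to reject H0.

H = 2.7500, df = 2, p = 0.252840, fail to reject H0.


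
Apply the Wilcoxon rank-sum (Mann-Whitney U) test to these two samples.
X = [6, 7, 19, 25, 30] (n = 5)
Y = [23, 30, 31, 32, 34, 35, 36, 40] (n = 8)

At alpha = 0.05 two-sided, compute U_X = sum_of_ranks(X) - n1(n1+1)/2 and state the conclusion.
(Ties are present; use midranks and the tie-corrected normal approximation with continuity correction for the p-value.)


Step 1: Combine and sort all 13 observations; assign midranks.
sorted (value, group): (6,X), (7,X), (19,X), (23,Y), (25,X), (30,X), (30,Y), (31,Y), (32,Y), (34,Y), (35,Y), (36,Y), (40,Y)
ranks: 6->1, 7->2, 19->3, 23->4, 25->5, 30->6.5, 30->6.5, 31->8, 32->9, 34->10, 35->11, 36->12, 40->13
Step 2: Rank sum for X: R1 = 1 + 2 + 3 + 5 + 6.5 = 17.5.
Step 3: U_X = R1 - n1(n1+1)/2 = 17.5 - 5*6/2 = 17.5 - 15 = 2.5.
       U_Y = n1*n2 - U_X = 40 - 2.5 = 37.5.
Step 4: Ties are present, so use the tie-corrected normal approximation (with continuity correction) for the p-value.
Step 5: p-value = 0.012704; compare to alpha = 0.05. reject H0.

U_X = 2.5, p = 0.012704, reject H0 at alpha = 0.05.


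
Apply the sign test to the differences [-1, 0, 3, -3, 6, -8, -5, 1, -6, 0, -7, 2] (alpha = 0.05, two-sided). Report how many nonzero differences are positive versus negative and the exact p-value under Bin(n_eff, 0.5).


Step 1: Discard zero differences. Original n = 12; n_eff = number of nonzero differences = 10.
Nonzero differences (with sign): -1, +3, -3, +6, -8, -5, +1, -6, -7, +2
Step 2: Count signs: positive = 4, negative = 6.
Step 3: Under H0: P(positive) = 0.5, so the number of positives S ~ Bin(10, 0.5).
Step 4: Two-sided exact p-value = sum of Bin(10,0.5) probabilities at or below the observed probability = 0.753906.
Step 5: alpha = 0.05. fail to reject H0.

n_eff = 10, pos = 4, neg = 6, p = 0.753906, fail to reject H0.


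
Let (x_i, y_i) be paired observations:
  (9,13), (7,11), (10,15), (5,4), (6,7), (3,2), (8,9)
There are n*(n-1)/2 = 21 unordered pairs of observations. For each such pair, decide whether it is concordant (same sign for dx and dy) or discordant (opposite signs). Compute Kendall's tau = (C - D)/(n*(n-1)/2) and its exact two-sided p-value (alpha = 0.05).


Step 1: Enumerate the 21 unordered pairs (i,j) with i<j and classify each by sign(x_j-x_i) * sign(y_j-y_i).
  (1,2):dx=-2,dy=-2->C; (1,3):dx=+1,dy=+2->C; (1,4):dx=-4,dy=-9->C; (1,5):dx=-3,dy=-6->C
  (1,6):dx=-6,dy=-11->C; (1,7):dx=-1,dy=-4->C; (2,3):dx=+3,dy=+4->C; (2,4):dx=-2,dy=-7->C
  (2,5):dx=-1,dy=-4->C; (2,6):dx=-4,dy=-9->C; (2,7):dx=+1,dy=-2->D; (3,4):dx=-5,dy=-11->C
  (3,5):dx=-4,dy=-8->C; (3,6):dx=-7,dy=-13->C; (3,7):dx=-2,dy=-6->C; (4,5):dx=+1,dy=+3->C
  (4,6):dx=-2,dy=-2->C; (4,7):dx=+3,dy=+5->C; (5,6):dx=-3,dy=-5->C; (5,7):dx=+2,dy=+2->C
  (6,7):dx=+5,dy=+7->C
Step 2: C = 20, D = 1, total pairs = 21.
Step 3: tau = (C - D)/(n(n-1)/2) = (20 - 1)/21 = 0.904762.
Step 4: Exact two-sided p-value (enumerate n! = 5040 permutations of y under H0): p = 0.002778.
Step 5: alpha = 0.05. reject H0.

tau_b = 0.9048 (C=20, D=1), p = 0.002778, reject H0.


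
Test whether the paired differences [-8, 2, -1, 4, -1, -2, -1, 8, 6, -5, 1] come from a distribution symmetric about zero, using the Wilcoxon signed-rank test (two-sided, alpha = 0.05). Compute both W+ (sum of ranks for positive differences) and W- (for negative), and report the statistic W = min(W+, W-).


Step 1: Drop any zero differences (none here) and take |d_i|.
|d| = [8, 2, 1, 4, 1, 2, 1, 8, 6, 5, 1]
Step 2: Midrank |d_i| (ties get averaged ranks).
ranks: |8|->10.5, |2|->5.5, |1|->2.5, |4|->7, |1|->2.5, |2|->5.5, |1|->2.5, |8|->10.5, |6|->9, |5|->8, |1|->2.5
Step 3: Attach original signs; sum ranks with positive sign and with negative sign.
W+ = 5.5 + 7 + 10.5 + 9 + 2.5 = 34.5
W- = 10.5 + 2.5 + 2.5 + 5.5 + 2.5 + 8 = 31.5
(Check: W+ + W- = 66 should equal n(n+1)/2 = 66.)
Step 4: Test statistic W = min(W+, W-) = 31.5.
Step 5: Ties in |d|, so use the tie-corrected normal approximation.
        E[W] = n(n+1)/4 = 11*12/4 = 33.
        Tie groups: |d|=1 (t=4), |d|=2 (t=2), |d|=8 (t=2); sum(t^3 - t) = 72.
        Var[W] = n(n+1)(2n+1)/24 - sum(t^3-t)/48 = 3036/24 - 72/48 = 125.
        z = (W - E[W]) / sqrt(Var[W]) = (31.5 - 33) / 11.1803 = -0.1342.
        Two-sided p = 2*Phi(z) = 0.893273.
Step 6: alpha = 0.05. fail to reject H0.

W+ = 34.5, W- = 31.5, W = min = 31.5, p = 0.893273, fail to reject H0.


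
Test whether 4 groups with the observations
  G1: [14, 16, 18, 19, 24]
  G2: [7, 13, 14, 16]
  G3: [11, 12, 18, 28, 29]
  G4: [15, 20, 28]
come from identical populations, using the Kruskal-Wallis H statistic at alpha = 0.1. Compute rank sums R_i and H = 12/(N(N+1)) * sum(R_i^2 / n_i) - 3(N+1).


Step 1: Combine all N = 17 observations and assign midranks.
sorted (value, group, rank): (7,G2,1), (11,G3,2), (12,G3,3), (13,G2,4), (14,G1,5.5), (14,G2,5.5), (15,G4,7), (16,G1,8.5), (16,G2,8.5), (18,G1,10.5), (18,G3,10.5), (19,G1,12), (20,G4,13), (24,G1,14), (28,G3,15.5), (28,G4,15.5), (29,G3,17)
Step 2: Sum ranks within each group.
R_1 = 50.5 (n_1 = 5)
R_2 = 19 (n_2 = 4)
R_3 = 48 (n_3 = 5)
R_4 = 35.5 (n_4 = 3)
Step 3: H = 12/(N(N+1)) * sum(R_i^2/n_i) - 3(N+1)
     = 12/(17*18) * (50.5^2/5 + 19^2/4 + 48^2/5 + 35.5^2/3) - 3*18
     = 0.039216 * 1481.18 - 54
     = 4.085621.
Step 4: Ties present; correction factor C = 1 - 24/(17^3 - 17) = 0.995098. Corrected H = 4.085621 / 0.995098 = 4.105747.
Step 5: Under H0, H ~ chi^2(3); p-value = 0.250269.
Step 6: alpha = 0.1. fail to reject H0.

H = 4.1057, df = 3, p = 0.250269, fail to reject H0.


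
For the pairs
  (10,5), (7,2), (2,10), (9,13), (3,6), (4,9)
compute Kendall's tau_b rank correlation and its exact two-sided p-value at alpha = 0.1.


Step 1: Enumerate the 15 unordered pairs (i,j) with i<j and classify each by sign(x_j-x_i) * sign(y_j-y_i).
  (1,2):dx=-3,dy=-3->C; (1,3):dx=-8,dy=+5->D; (1,4):dx=-1,dy=+8->D; (1,5):dx=-7,dy=+1->D
  (1,6):dx=-6,dy=+4->D; (2,3):dx=-5,dy=+8->D; (2,4):dx=+2,dy=+11->C; (2,5):dx=-4,dy=+4->D
  (2,6):dx=-3,dy=+7->D; (3,4):dx=+7,dy=+3->C; (3,5):dx=+1,dy=-4->D; (3,6):dx=+2,dy=-1->D
  (4,5):dx=-6,dy=-7->C; (4,6):dx=-5,dy=-4->C; (5,6):dx=+1,dy=+3->C
Step 2: C = 6, D = 9, total pairs = 15.
Step 3: tau = (C - D)/(n(n-1)/2) = (6 - 9)/15 = -0.200000.
Step 4: Exact two-sided p-value (enumerate n! = 720 permutations of y under H0): p = 0.719444.
Step 5: alpha = 0.1. fail to reject H0.

tau_b = -0.2000 (C=6, D=9), p = 0.719444, fail to reject H0.


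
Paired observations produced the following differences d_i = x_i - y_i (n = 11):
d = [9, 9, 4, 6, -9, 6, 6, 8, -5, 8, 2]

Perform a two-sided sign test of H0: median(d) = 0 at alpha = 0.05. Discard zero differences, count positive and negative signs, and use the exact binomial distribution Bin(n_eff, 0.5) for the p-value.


Step 1: Discard zero differences. Original n = 11; n_eff = number of nonzero differences = 11.
Nonzero differences (with sign): +9, +9, +4, +6, -9, +6, +6, +8, -5, +8, +2
Step 2: Count signs: positive = 9, negative = 2.
Step 3: Under H0: P(positive) = 0.5, so the number of positives S ~ Bin(11, 0.5).
Step 4: Two-sided exact p-value = sum of Bin(11,0.5) probabilities at or below the observed probability = 0.065430.
Step 5: alpha = 0.05. fail to reject H0.

n_eff = 11, pos = 9, neg = 2, p = 0.065430, fail to reject H0.


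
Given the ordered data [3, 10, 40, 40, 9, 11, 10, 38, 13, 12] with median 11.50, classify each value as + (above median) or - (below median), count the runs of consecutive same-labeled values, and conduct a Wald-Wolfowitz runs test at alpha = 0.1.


Step 1: Compute median = 11.50; label A = above, B = below.
Labels in order: BBAABBBAAA  (n_A = 5, n_B = 5)
Step 2: Count runs R = 4.
Step 3: Under H0 (random ordering), E[R] = 2*n_A*n_B/(n_A+n_B) + 1 = 2*5*5/10 + 1 = 6.0000.
        Var[R] = 2*n_A*n_B*(2*n_A*n_B - n_A - n_B) / ((n_A+n_B)^2 * (n_A+n_B-1)) = 2000/900 = 2.2222.
        SD[R] = 1.4907.
Step 4: Continuity-corrected z = (R + 0.5 - E[R]) / SD[R] = (4 + 0.5 - 6.0000) / 1.4907 = -1.0062.
Step 5: Two-sided p-value via normal approximation = 2*(1 - Phi(|z|)) = 0.314305.
Step 6: alpha = 0.1. fail to reject H0.

R = 4, z = -1.0062, p = 0.314305, fail to reject H0.


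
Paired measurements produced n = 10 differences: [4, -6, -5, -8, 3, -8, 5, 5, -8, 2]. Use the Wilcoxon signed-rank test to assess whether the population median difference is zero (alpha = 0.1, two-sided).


Step 1: Drop any zero differences (none here) and take |d_i|.
|d| = [4, 6, 5, 8, 3, 8, 5, 5, 8, 2]
Step 2: Midrank |d_i| (ties get averaged ranks).
ranks: |4|->3, |6|->7, |5|->5, |8|->9, |3|->2, |8|->9, |5|->5, |5|->5, |8|->9, |2|->1
Step 3: Attach original signs; sum ranks with positive sign and with negative sign.
W+ = 3 + 2 + 5 + 5 + 1 = 16
W- = 7 + 5 + 9 + 9 + 9 = 39
(Check: W+ + W- = 55 should equal n(n+1)/2 = 55.)
Step 4: Test statistic W = min(W+, W-) = 16.
Step 5: Ties in |d|, so use the tie-corrected normal approximation.
        E[W] = n(n+1)/4 = 10*11/4 = 27.5.
        Tie groups: |d|=5 (t=3), |d|=8 (t=3); sum(t^3 - t) = 48.
        Var[W] = n(n+1)(2n+1)/24 - sum(t^3-t)/48 = 2310/24 - 48/48 = 95.25.
        z = (W - E[W]) / sqrt(Var[W]) = (16 - 27.5) / 9.7596 = -1.1783.
        Two-sided p = 2*Phi(z) = 0.238667.
Step 6: alpha = 0.1. fail to reject H0.

W+ = 16, W- = 39, W = min = 16, p = 0.238667, fail to reject H0.


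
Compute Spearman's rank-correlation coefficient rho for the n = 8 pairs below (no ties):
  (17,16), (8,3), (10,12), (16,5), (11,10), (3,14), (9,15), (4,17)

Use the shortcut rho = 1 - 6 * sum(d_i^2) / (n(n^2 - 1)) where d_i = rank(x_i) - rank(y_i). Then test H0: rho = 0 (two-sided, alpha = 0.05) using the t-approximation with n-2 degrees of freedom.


Step 1: Rank x and y separately (midranks; no ties here).
rank(x): 17->8, 8->3, 10->5, 16->7, 11->6, 3->1, 9->4, 4->2
rank(y): 16->7, 3->1, 12->4, 5->2, 10->3, 14->5, 15->6, 17->8
Step 2: d_i = R_x(i) - R_y(i); compute d_i^2.
  (8-7)^2=1, (3-1)^2=4, (5-4)^2=1, (7-2)^2=25, (6-3)^2=9, (1-5)^2=16, (4-6)^2=4, (2-8)^2=36
sum(d^2) = 96.
Step 3: rho = 1 - 6*96 / (8*(8^2 - 1)) = 1 - 576/504 = -0.142857.
Step 4: Under H0, t = rho * sqrt((n-2)/(1-rho^2)) = -0.3536 ~ t(6).
Step 5: Two-sided p-value from the t-distribution with 6 df = 0.735765.
Step 6: alpha = 0.05. fail to reject H0.

rho = -0.1429, p = 0.735765, fail to reject H0 at alpha = 0.05.


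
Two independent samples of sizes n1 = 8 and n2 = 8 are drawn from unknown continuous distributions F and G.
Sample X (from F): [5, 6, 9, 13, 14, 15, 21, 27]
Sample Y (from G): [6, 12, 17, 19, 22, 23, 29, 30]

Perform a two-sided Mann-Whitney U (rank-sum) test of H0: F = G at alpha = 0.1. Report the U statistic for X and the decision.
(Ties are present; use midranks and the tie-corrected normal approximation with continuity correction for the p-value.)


Step 1: Combine and sort all 16 observations; assign midranks.
sorted (value, group): (5,X), (6,X), (6,Y), (9,X), (12,Y), (13,X), (14,X), (15,X), (17,Y), (19,Y), (21,X), (22,Y), (23,Y), (27,X), (29,Y), (30,Y)
ranks: 5->1, 6->2.5, 6->2.5, 9->4, 12->5, 13->6, 14->7, 15->8, 17->9, 19->10, 21->11, 22->12, 23->13, 27->14, 29->15, 30->16
Step 2: Rank sum for X: R1 = 1 + 2.5 + 4 + 6 + 7 + 8 + 11 + 14 = 53.5.
Step 3: U_X = R1 - n1(n1+1)/2 = 53.5 - 8*9/2 = 53.5 - 36 = 17.5.
       U_Y = n1*n2 - U_X = 64 - 17.5 = 46.5.
Step 4: Ties are present, so use the tie-corrected normal approximation (with continuity correction) for the p-value.
Step 5: p-value = 0.141189; compare to alpha = 0.1. fail to reject H0.

U_X = 17.5, p = 0.141189, fail to reject H0 at alpha = 0.1.
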